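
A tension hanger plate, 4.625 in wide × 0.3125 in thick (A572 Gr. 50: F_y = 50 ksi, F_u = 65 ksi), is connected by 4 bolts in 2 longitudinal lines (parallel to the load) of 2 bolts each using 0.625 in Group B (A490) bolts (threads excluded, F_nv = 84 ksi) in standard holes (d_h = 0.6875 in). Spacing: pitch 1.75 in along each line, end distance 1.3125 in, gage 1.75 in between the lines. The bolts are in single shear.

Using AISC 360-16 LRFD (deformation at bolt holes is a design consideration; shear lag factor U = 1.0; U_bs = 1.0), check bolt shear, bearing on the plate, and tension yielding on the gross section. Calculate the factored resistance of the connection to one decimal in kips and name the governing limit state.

65.0 kips (gross-section yield governs)

Bolt shear: A_b = π(0.625)²/4 = 0.3068 in². φR_n = 0.75 × 84 × 0.3068 × 4 × 1 = 77.3 kips.
Bearing (0.3125 in plate, F_u = 65 ksi): end bolts L_c = 1.3125 − 0.6875/2 = 0.96875, R_n = min(1.2×0.96875×0.3125×65, 2.4×0.625×0.3125×65) = 23.613 kips/bolt; interior L_c = 1.75 − 0.6875 = 1.0625, R_n = 25.898 kips/bolt. φR_n = 0.75 × (2×23.613 + 2×25.898) = 74.3 kips.
Tension yield (gross): A_g = 4.625×0.3125 = 1.4453 in². φR_n = 0.90 × 50 × 1.4453 = 65.0 kips.
Governing: min(77.3, 74.3, 65.0) = 65.0 kips → gross-section yield.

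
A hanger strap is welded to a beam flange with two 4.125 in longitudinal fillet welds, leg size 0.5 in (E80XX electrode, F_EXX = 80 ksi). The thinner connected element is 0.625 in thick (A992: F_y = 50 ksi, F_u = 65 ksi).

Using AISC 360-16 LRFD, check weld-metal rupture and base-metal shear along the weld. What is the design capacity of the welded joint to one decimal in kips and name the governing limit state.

105.0 kips (weld metal governs)

Weld metal: throat = 0.707×0.5 = 0.3535 in, L = 2×4.125 = 8.25 in. φR_n = 0.75 × 0.6 × 80 × 0.3535 × 8.25 = 105.0 kips.
Base metal shear (0.625 in plate): yield φR_n = 1.0×0.6×50×0.625×8.25 = 154.7 kips; rupture φR_n = 0.75×0.6×65×0.625×8.25 = 150.8 kips; take 150.8 kips (rupture).
Governing: min(105.0, 150.8) = 105.0 kips → weld metal.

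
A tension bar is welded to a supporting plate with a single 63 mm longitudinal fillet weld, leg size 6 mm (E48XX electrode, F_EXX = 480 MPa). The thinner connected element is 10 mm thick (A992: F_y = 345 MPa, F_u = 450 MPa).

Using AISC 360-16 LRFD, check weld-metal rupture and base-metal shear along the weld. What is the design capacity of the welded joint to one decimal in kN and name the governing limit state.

Weld metal: throat = 0.707×6 = 4.242 mm, L = 63 mm. φR_n = 0.75 × 0.6 × 480 × 4.242 × 63 = 57.7 kN.
Base metal shear (10 mm plate): yield φR_n = 1.0×0.6×345×10×63 = 130.4 kN; rupture φR_n = 0.75×0.6×450×10×63 = 127.6 kN; take 127.6 kN (rupture).
Governing: min(57.7, 127.6) = 57.7 kN → weld metal.

57.7 kN (weld metal governs)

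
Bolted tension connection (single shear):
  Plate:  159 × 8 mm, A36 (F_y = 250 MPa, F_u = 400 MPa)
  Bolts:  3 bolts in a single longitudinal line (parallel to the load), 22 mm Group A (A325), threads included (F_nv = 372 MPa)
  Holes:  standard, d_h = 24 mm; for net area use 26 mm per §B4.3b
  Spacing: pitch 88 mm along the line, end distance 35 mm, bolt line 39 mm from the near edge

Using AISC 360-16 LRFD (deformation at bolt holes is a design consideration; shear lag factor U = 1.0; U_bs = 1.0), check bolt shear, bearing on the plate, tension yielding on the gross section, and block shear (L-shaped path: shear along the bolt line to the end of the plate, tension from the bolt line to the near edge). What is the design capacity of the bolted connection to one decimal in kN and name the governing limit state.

Bolt shear: A_b = π(22)²/4 = 380.13 mm². φR_n = 0.75 × 372 × 380.13 × 3 × 1 = 318.2 kN.
Bearing (8 mm plate, F_u = 400 MPa): end bolts L_c = 35 − 24/2 = 23, R_n = min(1.2×23×8×400, 2.4×22×8×400) = 88.32 kN/bolt; interior L_c = 88 − 24 = 64, R_n = 168.96 kN/bolt. φR_n = 0.75 × (1×88.32 + 2×168.96) = 319.7 kN.
Tension yield (gross): A_g = 159×8 = 1272 mm². φR_n = 0.90 × 250 × 1272 = 286.2 kN.
Block shear: shear path 1×[35+2×88] = 1×211 mm, A_gv = 1688, A_nv = 1×(211 − 2.5×26)×8 = 1168 mm²; tension to near edge: (39 − 0.5×26)×8 = 208 mm². R_n = min(0.6×400×1168, 0.6×250×1688) + 1.0×400×208 = min(280.32, 253.2) + 83.2 = 336.4 kN. φR_n = 0.75 × 336.4 = 252.3 kN.
Governing: min(318.2, 319.7, 286.2, 252.3) = 252.3 kN → block shear.

252.3 kN (block shear governs)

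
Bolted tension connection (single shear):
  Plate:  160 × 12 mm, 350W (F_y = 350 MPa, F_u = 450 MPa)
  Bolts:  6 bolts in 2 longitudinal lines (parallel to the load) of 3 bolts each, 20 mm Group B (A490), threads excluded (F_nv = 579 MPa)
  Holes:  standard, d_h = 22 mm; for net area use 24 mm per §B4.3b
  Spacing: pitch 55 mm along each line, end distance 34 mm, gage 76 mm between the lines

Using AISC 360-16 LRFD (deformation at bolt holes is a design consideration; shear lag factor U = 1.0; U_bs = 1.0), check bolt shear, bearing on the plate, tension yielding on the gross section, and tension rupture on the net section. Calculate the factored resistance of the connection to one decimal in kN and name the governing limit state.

453.6 kN (net-section rupture governs)

Bolt shear: A_b = π(20)²/4 = 314.16 mm². φR_n = 0.75 × 579 × 314.16 × 6 × 1 = 818.5 kN.
Bearing (12 mm plate, F_u = 450 MPa): end bolts L_c = 34 − 22/2 = 23, R_n = min(1.2×23×12×450, 2.4×20×12×450) = 149.04 kN/bolt; interior L_c = 55 − 22 = 33, R_n = 213.84 kN/bolt. φR_n = 0.75 × (2×149.04 + 4×213.84) = 865.1 kN.
Tension yield (gross): A_g = 160×12 = 1920 mm². φR_n = 0.90 × 350 × 1920 = 604.8 kN.
Tension rupture (net): A_n = (160 − 2×24)×12 = 1344 mm² (U = 1.0, A_e = A_n). φR_n = 0.75 × 450 × 1344 = 453.6 kN.
Governing: min(818.5, 865.1, 604.8, 453.6) = 453.6 kN → net-section rupture.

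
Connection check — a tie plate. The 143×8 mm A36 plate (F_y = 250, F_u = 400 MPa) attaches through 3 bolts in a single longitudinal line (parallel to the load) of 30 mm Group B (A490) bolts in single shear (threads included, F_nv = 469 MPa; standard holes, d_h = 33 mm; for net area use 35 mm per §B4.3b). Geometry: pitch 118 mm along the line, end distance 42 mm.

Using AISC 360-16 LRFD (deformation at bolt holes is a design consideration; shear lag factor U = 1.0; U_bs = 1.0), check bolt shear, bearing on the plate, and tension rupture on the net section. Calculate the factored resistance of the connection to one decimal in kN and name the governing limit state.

Bolt shear: A_b = π(30)²/4 = 706.86 mm². φR_n = 0.75 × 469 × 706.86 × 3 × 1 = 745.9 kN.
Bearing (8 mm plate, F_u = 400 MPa): end bolts L_c = 42 − 33/2 = 25.5, R_n = min(1.2×25.5×8×400, 2.4×30×8×400) = 97.92 kN/bolt; interior L_c = 118 − 33 = 85, R_n = 230.4 kN/bolt. φR_n = 0.75 × (1×97.92 + 2×230.4) = 419.0 kN.
Tension rupture (net): A_n = (143 − 1×35)×8 = 864 mm² (U = 1.0, A_e = A_n). φR_n = 0.75 × 400 × 864 = 259.2 kN.
Governing: min(745.9, 419.0, 259.2) = 259.2 kN → net-section rupture.

259.2 kN (net-section rupture governs)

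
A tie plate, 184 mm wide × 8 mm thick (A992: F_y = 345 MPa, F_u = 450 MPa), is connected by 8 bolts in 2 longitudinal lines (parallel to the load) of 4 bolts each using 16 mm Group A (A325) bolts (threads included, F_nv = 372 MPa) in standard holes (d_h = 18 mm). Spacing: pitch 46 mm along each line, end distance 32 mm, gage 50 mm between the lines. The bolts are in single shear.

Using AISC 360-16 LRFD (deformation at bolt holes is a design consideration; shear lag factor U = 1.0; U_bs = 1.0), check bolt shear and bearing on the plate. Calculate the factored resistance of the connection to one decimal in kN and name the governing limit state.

Bolt shear: A_b = π(16)²/4 = 201.06 mm². φR_n = 0.75 × 372 × 201.06 × 8 × 1 = 448.8 kN.
Bearing (8 mm plate, F_u = 450 MPa): end bolts L_c = 32 − 18/2 = 23, R_n = min(1.2×23×8×450, 2.4×16×8×450) = 99.36 kN/bolt; interior L_c = 46 − 18 = 28, R_n = 120.96 kN/bolt. φR_n = 0.75 × (2×99.36 + 6×120.96) = 693.4 kN.
Governing: min(448.8, 693.4) = 448.8 kN → bolt shear.

448.8 kN (bolt shear governs)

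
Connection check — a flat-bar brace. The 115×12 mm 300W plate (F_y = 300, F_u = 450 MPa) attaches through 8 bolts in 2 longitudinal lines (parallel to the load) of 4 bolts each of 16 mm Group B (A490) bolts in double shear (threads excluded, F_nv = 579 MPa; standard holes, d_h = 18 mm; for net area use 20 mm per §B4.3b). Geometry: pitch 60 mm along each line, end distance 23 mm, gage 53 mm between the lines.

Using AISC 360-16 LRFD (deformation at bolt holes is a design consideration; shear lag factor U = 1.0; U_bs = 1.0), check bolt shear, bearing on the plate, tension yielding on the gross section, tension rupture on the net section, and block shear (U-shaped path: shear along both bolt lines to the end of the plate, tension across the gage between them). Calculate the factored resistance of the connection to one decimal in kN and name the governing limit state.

303.8 kN (net-section rupture governs)

Bolt shear: A_b = π(16)²/4 = 201.06 mm². φR_n = 0.75 × 579 × 201.06 × 8 × 2 = 1397.0 kN.
Bearing (12 mm plate, F_u = 450 MPa): end bolts L_c = 23 − 18/2 = 14, R_n = min(1.2×14×12×450, 2.4×16×12×450) = 90.72 kN/bolt; interior L_c = 60 − 18 = 42, R_n = 207.36 kN/bolt. φR_n = 0.75 × (2×90.72 + 6×207.36) = 1069.2 kN.
Tension yield (gross): A_g = 115×12 = 1380 mm². φR_n = 0.90 × 300 × 1380 = 372.6 kN.
Tension rupture (net): A_n = (115 − 2×20)×12 = 900 mm² (U = 1.0, A_e = A_n). φR_n = 0.75 × 450 × 900 = 303.8 kN.
Block shear: shear path 2×[23+3×60] = 2×203 mm, A_gv = 4872, A_nv = 2×(203 − 3.5×20)×12 = 3192 mm²; tension across gage: (53 − 1×20)×12 = 396 mm². R_n = min(0.6×450×3192, 0.6×300×4872) + 1.0×450×396 = min(861.84, 876.96) + 178.2 = 1040 kN. φR_n = 0.75 × 1040 = 780.0 kN.
Governing: min(1397.0, 1069.2, 372.6, 303.8, 780.0) = 303.8 kN → net-section rupture.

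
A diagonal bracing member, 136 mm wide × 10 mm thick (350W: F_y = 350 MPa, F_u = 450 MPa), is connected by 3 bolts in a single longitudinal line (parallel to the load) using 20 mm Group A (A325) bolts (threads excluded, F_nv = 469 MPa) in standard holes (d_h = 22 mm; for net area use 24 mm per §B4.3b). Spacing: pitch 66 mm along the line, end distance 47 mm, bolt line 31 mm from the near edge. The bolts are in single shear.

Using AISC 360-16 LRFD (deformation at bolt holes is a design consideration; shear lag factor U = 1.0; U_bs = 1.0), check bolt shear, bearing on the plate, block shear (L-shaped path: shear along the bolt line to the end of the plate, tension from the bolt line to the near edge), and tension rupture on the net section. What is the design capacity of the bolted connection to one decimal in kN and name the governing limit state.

305.1 kN (block shear governs)

Bolt shear: A_b = π(20)²/4 = 314.16 mm². φR_n = 0.75 × 469 × 314.16 × 3 × 1 = 331.5 kN.
Bearing (10 mm plate, F_u = 450 MPa): end bolts L_c = 47 − 22/2 = 36, R_n = min(1.2×36×10×450, 2.4×20×10×450) = 194.4 kN/bolt; interior L_c = 66 − 22 = 44, R_n = 216 kN/bolt. φR_n = 0.75 × (1×194.4 + 2×216) = 469.8 kN.
Block shear: shear path 1×[47+2×66] = 1×179 mm, A_gv = 1790, A_nv = 1×(179 − 2.5×24)×10 = 1190 mm²; tension to near edge: (31 − 0.5×24)×10 = 190 mm². R_n = min(0.6×450×1190, 0.6×350×1790) + 1.0×450×190 = min(321.3, 375.9) + 85.5 = 406.8 kN. φR_n = 0.75 × 406.8 = 305.1 kN.
Tension rupture (net): A_n = (136 − 1×24)×10 = 1120 mm² (U = 1.0, A_e = A_n). φR_n = 0.75 × 450 × 1120 = 378.0 kN.
Governing: min(331.5, 469.8, 305.1, 378.0) = 305.1 kN → block shear.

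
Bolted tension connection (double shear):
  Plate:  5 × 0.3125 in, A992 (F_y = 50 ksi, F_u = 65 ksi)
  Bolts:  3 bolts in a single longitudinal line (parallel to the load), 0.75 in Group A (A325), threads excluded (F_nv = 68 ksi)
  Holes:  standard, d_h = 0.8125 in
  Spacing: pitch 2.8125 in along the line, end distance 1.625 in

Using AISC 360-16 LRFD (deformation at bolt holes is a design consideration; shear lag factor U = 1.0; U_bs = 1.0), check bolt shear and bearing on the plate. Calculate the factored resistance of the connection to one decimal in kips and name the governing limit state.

Bolt shear: A_b = π(0.75)²/4 = 0.44179 in². φR_n = 0.75 × 68 × 0.44179 × 3 × 2 = 135.2 kips.
Bearing (0.3125 in plate, F_u = 65 ksi): end bolts L_c = 1.625 − 0.8125/2 = 1.21875, R_n = min(1.2×1.21875×0.3125×65, 2.4×0.75×0.3125×65) = 29.707 kips/bolt; interior L_c = 2.8125 − 0.8125 = 2, R_n = 36.563 kips/bolt. φR_n = 0.75 × (1×29.707 + 2×36.563) = 77.1 kips.
Governing: min(135.2, 77.1) = 77.1 kips → bearing.

77.1 kips (bearing governs)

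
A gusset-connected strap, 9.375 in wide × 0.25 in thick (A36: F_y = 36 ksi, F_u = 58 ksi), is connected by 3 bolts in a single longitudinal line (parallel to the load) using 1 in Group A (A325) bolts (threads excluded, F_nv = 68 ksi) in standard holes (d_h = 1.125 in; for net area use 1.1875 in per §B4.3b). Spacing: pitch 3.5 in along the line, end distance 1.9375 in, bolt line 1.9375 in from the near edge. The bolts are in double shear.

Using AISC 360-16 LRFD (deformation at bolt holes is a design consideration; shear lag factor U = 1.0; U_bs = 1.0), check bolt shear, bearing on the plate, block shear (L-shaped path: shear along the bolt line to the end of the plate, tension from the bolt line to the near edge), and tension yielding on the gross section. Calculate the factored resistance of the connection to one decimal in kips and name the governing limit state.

Bolt shear: A_b = π(1)²/4 = 0.7854 in². φR_n = 0.75 × 68 × 0.7854 × 3 × 2 = 240.3 kips.
Bearing (0.25 in plate, F_u = 58 ksi): end bolts L_c = 1.9375 − 1.125/2 = 1.375, R_n = min(1.2×1.375×0.25×58, 2.4×1×0.25×58) = 23.925 kips/bolt; interior L_c = 3.5 − 1.125 = 2.375, R_n = 34.8 kips/bolt. φR_n = 0.75 × (1×23.925 + 2×34.8) = 70.1 kips.
Block shear: shear path 1×[1.9375+2×3.5] = 1×8.9375 in, A_gv = 2.2344, A_nv = 1×(8.9375 − 2.5×1.1875)×0.25 = 1.4922 in²; tension to near edge: (1.9375 − 0.5×1.1875)×0.25 = 0.33594 in². R_n = min(0.6×58×1.4922, 0.6×36×2.2344) + 1.0×58×0.33594 = min(51.929, 48.263) + 19.485 = 67.748 kips. φR_n = 0.75 × 67.748 = 50.8 kips.
Tension yield (gross): A_g = 9.375×0.25 = 2.3438 in². φR_n = 0.90 × 36 × 2.3438 = 75.9 kips.
Governing: min(240.3, 70.1, 50.8, 75.9) = 50.8 kips → block shear.

50.8 kips (block shear governs)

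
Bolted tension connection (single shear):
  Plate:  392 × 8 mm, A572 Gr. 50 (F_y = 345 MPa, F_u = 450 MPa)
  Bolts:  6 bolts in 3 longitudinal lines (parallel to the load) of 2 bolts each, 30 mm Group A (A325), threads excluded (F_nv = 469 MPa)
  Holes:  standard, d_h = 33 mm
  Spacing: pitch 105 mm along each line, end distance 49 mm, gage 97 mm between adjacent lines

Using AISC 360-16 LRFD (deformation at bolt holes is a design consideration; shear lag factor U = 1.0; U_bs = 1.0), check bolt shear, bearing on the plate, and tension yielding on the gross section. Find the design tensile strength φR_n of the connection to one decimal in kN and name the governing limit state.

Bolt shear: A_b = π(30)²/4 = 706.86 mm². φR_n = 0.75 × 469 × 706.86 × 6 × 1 = 1491.8 kN.
Bearing (8 mm plate, F_u = 450 MPa): end bolts L_c = 49 − 33/2 = 32.5, R_n = min(1.2×32.5×8×450, 2.4×30×8×450) = 140.4 kN/bolt; interior L_c = 105 − 33 = 72, R_n = 259.2 kN/bolt. φR_n = 0.75 × (3×140.4 + 3×259.2) = 899.1 kN.
Tension yield (gross): A_g = 392×8 = 3136 mm². φR_n = 0.90 × 345 × 3136 = 973.7 kN.
Governing: min(1491.8, 899.1, 973.7) = 899.1 kN → bearing.

899.1 kN (bearing governs)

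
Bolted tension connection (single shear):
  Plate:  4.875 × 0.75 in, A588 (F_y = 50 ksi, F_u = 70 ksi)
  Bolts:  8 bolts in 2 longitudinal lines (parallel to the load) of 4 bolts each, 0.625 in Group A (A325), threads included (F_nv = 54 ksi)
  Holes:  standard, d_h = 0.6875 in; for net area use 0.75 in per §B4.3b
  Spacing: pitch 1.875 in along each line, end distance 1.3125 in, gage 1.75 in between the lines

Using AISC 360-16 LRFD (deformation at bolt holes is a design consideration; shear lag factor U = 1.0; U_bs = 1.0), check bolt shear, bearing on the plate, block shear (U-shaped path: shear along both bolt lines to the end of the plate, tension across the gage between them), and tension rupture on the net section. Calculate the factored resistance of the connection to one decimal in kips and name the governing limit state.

Bolt shear: A_b = π(0.625)²/4 = 0.3068 in². φR_n = 0.75 × 54 × 0.3068 × 8 × 1 = 99.4 kips.
Bearing (0.75 in plate, F_u = 70 ksi): end bolts L_c = 1.3125 − 0.6875/2 = 0.96875, R_n = min(1.2×0.96875×0.75×70, 2.4×0.625×0.75×70) = 61.031 kips/bolt; interior L_c = 1.875 − 0.6875 = 1.1875, R_n = 74.813 kips/bolt. φR_n = 0.75 × (2×61.031 + 6×74.813) = 428.2 kips.
Block shear: shear path 2×[1.3125+3×1.875] = 2×6.9375 in, A_gv = 10.406, A_nv = 2×(6.9375 − 3.5×0.75)×0.75 = 6.4688 in²; tension across gage: (1.75 − 1×0.75)×0.75 = 0.75 in². R_n = min(0.6×70×6.4688, 0.6×50×10.406) + 1.0×70×0.75 = min(271.69, 312.18) + 52.5 = 324.19 kips. φR_n = 0.75 × 324.19 = 243.1 kips.
Tension rupture (net): A_n = (4.875 − 2×0.75)×0.75 = 2.5313 in² (U = 1.0, A_e = A_n). φR_n = 0.75 × 70 × 2.5313 = 132.9 kips.
Governing: min(99.4, 428.2, 243.1, 132.9) = 99.4 kips → bolt shear.

99.4 kips (bolt shear governs)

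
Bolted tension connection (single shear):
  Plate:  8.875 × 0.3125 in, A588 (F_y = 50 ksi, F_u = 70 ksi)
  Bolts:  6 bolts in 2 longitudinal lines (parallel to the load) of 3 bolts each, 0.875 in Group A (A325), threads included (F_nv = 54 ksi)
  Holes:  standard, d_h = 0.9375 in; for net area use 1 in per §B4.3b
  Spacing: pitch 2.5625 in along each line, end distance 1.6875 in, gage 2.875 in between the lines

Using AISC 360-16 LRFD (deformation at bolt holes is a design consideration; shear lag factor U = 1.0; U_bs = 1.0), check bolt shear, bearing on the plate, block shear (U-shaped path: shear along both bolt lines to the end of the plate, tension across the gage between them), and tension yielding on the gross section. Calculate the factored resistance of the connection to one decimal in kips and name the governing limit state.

115.7 kips (block shear governs)

Bolt shear: A_b = π(0.875)²/4 = 0.60132 in². φR_n = 0.75 × 54 × 0.60132 × 6 × 1 = 146.1 kips.
Bearing (0.3125 in plate, F_u = 70 ksi): end bolts L_c = 1.6875 − 0.9375/2 = 1.21875, R_n = min(1.2×1.21875×0.3125×70, 2.4×0.875×0.3125×70) = 31.992 kips/bolt; interior L_c = 2.5625 − 0.9375 = 1.625, R_n = 42.656 kips/bolt. φR_n = 0.75 × (2×31.992 + 4×42.656) = 176.0 kips.
Block shear: shear path 2×[1.6875+2×2.5625] = 2×6.8125 in, A_gv = 4.2578, A_nv = 2×(6.8125 − 2.5×1)×0.3125 = 2.6953 in²; tension across gage: (2.875 − 1×1)×0.3125 = 0.58594 in². R_n = min(0.6×70×2.6953, 0.6×50×4.2578) + 1.0×70×0.58594 = min(113.2, 127.73) + 41.016 = 154.22 kips. φR_n = 0.75 × 154.22 = 115.7 kips.
Tension yield (gross): A_g = 8.875×0.3125 = 2.7734 in². φR_n = 0.90 × 50 × 2.7734 = 124.8 kips.
Governing: min(146.1, 176.0, 115.7, 124.8) = 115.7 kips → block shear.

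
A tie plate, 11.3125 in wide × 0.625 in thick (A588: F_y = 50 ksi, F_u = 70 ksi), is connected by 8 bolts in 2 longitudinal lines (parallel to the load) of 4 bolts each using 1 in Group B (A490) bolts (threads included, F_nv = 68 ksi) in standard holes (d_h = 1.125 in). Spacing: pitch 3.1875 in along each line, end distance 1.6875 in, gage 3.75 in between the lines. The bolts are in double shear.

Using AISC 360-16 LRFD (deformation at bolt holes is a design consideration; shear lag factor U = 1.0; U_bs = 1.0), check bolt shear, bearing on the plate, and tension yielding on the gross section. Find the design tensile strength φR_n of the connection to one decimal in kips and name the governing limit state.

318.2 kips (gross-section yield governs)

Bolt shear: A_b = π(1)²/4 = 0.7854 in². φR_n = 0.75 × 68 × 0.7854 × 8 × 2 = 640.9 kips.
Bearing (0.625 in plate, F_u = 70 ksi): end bolts L_c = 1.6875 − 1.125/2 = 1.125, R_n = min(1.2×1.125×0.625×70, 2.4×1×0.625×70) = 59.063 kips/bolt; interior L_c = 3.1875 − 1.125 = 2.0625, R_n = 105 kips/bolt. φR_n = 0.75 × (2×59.063 + 6×105) = 561.1 kips.
Tension yield (gross): A_g = 11.3125×0.625 = 7.0703 in². φR_n = 0.90 × 50 × 7.0703 = 318.2 kips.
Governing: min(640.9, 561.1, 318.2) = 318.2 kips → gross-section yield.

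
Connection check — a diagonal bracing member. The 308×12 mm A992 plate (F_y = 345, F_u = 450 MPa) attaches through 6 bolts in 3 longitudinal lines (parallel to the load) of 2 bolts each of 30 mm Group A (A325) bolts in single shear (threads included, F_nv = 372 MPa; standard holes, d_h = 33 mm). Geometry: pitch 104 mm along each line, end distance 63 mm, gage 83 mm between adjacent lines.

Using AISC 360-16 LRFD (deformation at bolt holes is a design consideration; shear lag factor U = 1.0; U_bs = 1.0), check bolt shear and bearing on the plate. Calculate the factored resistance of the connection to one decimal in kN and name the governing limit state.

Bolt shear: A_b = π(30)²/4 = 706.86 mm². φR_n = 0.75 × 372 × 706.86 × 6 × 1 = 1183.3 kN.
Bearing (12 mm plate, F_u = 450 MPa): end bolts L_c = 63 − 33/2 = 46.5, R_n = min(1.2×46.5×12×450, 2.4×30×12×450) = 301.32 kN/bolt; interior L_c = 104 − 33 = 71, R_n = 388.8 kN/bolt. φR_n = 0.75 × (3×301.32 + 3×388.8) = 1552.8 kN.
Governing: min(1183.3, 1552.8) = 1183.3 kN → bolt shear.

1183.3 kN (bolt shear governs)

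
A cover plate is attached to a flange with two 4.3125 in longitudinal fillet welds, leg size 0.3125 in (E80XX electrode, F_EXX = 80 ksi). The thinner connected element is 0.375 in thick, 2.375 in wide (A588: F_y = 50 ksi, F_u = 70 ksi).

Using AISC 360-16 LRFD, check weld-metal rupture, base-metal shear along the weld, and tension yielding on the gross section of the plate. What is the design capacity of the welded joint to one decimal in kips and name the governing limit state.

40.1 kips (gross-section yield governs)

Weld metal: throat = 0.707×0.3125 = 0.22094 in, L = 2×4.3125 = 8.625 in. φR_n = 0.75 × 0.6 × 80 × 0.22094 × 8.625 = 68.6 kips.
Base metal shear (0.375 in plate): yield φR_n = 1.0×0.6×50×0.375×8.625 = 97.0 kips; rupture φR_n = 0.75×0.6×70×0.375×8.625 = 101.9 kips; take 97.0 kips (yield).
Tension yield (gross): A_g = 2.375×0.375 = 0.89063 in². φR_n = 0.90 × 50 × 0.89063 = 40.1 kips.
Governing: min(68.6, 97.0, 40.1) = 40.1 kips → gross-section yield.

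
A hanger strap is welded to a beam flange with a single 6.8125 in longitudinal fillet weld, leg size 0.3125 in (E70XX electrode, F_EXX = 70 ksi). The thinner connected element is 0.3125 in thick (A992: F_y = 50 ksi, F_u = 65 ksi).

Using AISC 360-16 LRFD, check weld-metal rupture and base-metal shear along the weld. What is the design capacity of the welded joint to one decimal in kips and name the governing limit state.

47.4 kips (weld metal governs)

Weld metal: throat = 0.707×0.3125 = 0.22094 in, L = 6.8125 in. φR_n = 0.75 × 0.6 × 70 × 0.22094 × 6.8125 = 47.4 kips.
Base metal shear (0.3125 in plate): yield φR_n = 1.0×0.6×50×0.3125×6.8125 = 63.9 kips; rupture φR_n = 0.75×0.6×65×0.3125×6.8125 = 62.3 kips; take 62.3 kips (rupture).
Governing: min(47.4, 62.3) = 47.4 kips → weld metal.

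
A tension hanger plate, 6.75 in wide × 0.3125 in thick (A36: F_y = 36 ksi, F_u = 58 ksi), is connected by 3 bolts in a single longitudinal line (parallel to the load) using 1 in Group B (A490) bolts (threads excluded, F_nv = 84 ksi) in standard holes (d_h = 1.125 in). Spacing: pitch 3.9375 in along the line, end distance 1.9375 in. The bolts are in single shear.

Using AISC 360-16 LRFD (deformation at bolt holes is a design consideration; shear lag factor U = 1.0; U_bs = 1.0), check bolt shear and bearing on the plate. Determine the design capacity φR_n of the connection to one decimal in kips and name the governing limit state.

Bolt shear: A_b = π(1)²/4 = 0.7854 in². φR_n = 0.75 × 84 × 0.7854 × 3 × 1 = 148.4 kips.
Bearing (0.3125 in plate, F_u = 58 ksi): end bolts L_c = 1.9375 − 1.125/2 = 1.375, R_n = min(1.2×1.375×0.3125×58, 2.4×1×0.3125×58) = 29.906 kips/bolt; interior L_c = 3.9375 − 1.125 = 2.8125, R_n = 43.5 kips/bolt. φR_n = 0.75 × (1×29.906 + 2×43.5) = 87.7 kips.
Governing: min(148.4, 87.7) = 87.7 kips → bearing.

87.7 kips (bearing governs)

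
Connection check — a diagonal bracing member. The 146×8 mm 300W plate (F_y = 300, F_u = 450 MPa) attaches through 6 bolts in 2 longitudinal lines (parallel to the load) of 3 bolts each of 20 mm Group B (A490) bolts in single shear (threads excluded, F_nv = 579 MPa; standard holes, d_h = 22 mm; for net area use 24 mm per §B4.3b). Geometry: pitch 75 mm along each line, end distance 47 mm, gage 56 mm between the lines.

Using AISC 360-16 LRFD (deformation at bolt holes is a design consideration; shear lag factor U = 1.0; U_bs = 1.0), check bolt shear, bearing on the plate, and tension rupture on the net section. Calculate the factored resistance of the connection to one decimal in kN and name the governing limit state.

264.6 kN (net-section rupture governs)

Bolt shear: A_b = π(20)²/4 = 314.16 mm². φR_n = 0.75 × 579 × 314.16 × 6 × 1 = 818.5 kN.
Bearing (8 mm plate, F_u = 450 MPa): end bolts L_c = 47 − 22/2 = 36, R_n = min(1.2×36×8×450, 2.4×20×8×450) = 155.52 kN/bolt; interior L_c = 75 − 22 = 53, R_n = 172.8 kN/bolt. φR_n = 0.75 × (2×155.52 + 4×172.8) = 751.7 kN.
Tension rupture (net): A_n = (146 − 2×24)×8 = 784 mm² (U = 1.0, A_e = A_n). φR_n = 0.75 × 450 × 784 = 264.6 kN.
Governing: min(818.5, 751.7, 264.6) = 264.6 kN → net-section rupture.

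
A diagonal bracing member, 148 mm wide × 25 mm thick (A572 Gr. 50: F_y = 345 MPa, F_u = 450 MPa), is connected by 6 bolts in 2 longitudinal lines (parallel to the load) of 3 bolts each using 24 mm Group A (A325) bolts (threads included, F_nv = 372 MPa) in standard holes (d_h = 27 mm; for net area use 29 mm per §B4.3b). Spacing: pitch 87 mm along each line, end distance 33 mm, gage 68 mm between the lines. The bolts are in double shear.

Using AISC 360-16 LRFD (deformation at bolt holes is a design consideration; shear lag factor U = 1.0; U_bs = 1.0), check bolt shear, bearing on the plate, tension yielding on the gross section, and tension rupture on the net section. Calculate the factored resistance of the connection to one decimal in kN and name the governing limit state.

Bolt shear: A_b = π(24)²/4 = 452.39 mm². φR_n = 0.75 × 372 × 452.39 × 6 × 2 = 1514.6 kN.
Bearing (25 mm plate, F_u = 450 MPa): end bolts L_c = 33 − 27/2 = 19.5, R_n = min(1.2×19.5×25×450, 2.4×24×25×450) = 263.25 kN/bolt; interior L_c = 87 − 27 = 60, R_n = 648 kN/bolt. φR_n = 0.75 × (2×263.25 + 4×648) = 2338.9 kN.
Tension yield (gross): A_g = 148×25 = 3700 mm². φR_n = 0.90 × 345 × 3700 = 1148.9 kN.
Tension rupture (net): A_n = (148 − 2×29)×25 = 2250 mm² (U = 1.0, A_e = A_n). φR_n = 0.75 × 450 × 2250 = 759.4 kN.
Governing: min(1514.6, 2338.9, 1148.9, 759.4) = 759.4 kN → net-section rupture.

759.4 kN (net-section rupture governs)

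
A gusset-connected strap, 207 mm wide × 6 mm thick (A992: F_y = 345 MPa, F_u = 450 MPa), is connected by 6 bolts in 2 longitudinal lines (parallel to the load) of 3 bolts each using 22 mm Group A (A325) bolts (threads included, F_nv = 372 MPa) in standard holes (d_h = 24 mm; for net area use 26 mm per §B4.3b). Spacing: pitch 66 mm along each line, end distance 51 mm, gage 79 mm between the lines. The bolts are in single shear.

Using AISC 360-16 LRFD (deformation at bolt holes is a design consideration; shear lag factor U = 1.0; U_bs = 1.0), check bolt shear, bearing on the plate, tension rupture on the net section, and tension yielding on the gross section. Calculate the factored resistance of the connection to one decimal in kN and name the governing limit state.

Bolt shear: A_b = π(22)²/4 = 380.13 mm². φR_n = 0.75 × 372 × 380.13 × 6 × 1 = 636.3 kN.
Bearing (6 mm plate, F_u = 450 MPa): end bolts L_c = 51 − 24/2 = 39, R_n = min(1.2×39×6×450, 2.4×22×6×450) = 126.36 kN/bolt; interior L_c = 66 − 24 = 42, R_n = 136.08 kN/bolt. φR_n = 0.75 × (2×126.36 + 4×136.08) = 597.8 kN.
Tension rupture (net): A_n = (207 − 2×26)×6 = 930 mm² (U = 1.0, A_e = A_n). φR_n = 0.75 × 450 × 930 = 313.9 kN.
Tension yield (gross): A_g = 207×6 = 1242 mm². φR_n = 0.90 × 345 × 1242 = 385.6 kN.
Governing: min(636.3, 597.8, 313.9, 385.6) = 313.9 kN → net-section rupture.

313.9 kN (net-section rupture governs)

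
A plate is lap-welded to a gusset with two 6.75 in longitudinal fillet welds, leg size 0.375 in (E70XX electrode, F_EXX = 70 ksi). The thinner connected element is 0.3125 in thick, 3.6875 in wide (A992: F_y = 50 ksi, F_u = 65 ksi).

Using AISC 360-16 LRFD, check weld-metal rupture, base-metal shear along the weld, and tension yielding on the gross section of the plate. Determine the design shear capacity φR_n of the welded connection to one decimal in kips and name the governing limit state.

Weld metal: throat = 0.707×0.375 = 0.26513 in, L = 2×6.75 = 13.5 in. φR_n = 0.75 × 0.6 × 70 × 0.26513 × 13.5 = 112.7 kips.
Base metal shear (0.3125 in plate): yield φR_n = 1.0×0.6×50×0.3125×13.5 = 126.6 kips; rupture φR_n = 0.75×0.6×65×0.3125×13.5 = 123.4 kips; take 123.4 kips (rupture).
Tension yield (gross): A_g = 3.6875×0.3125 = 1.1523 in². φR_n = 0.90 × 50 × 1.1523 = 51.9 kips.
Governing: min(112.7, 123.4, 51.9) = 51.9 kips → gross-section yield.

51.9 kips (gross-section yield governs)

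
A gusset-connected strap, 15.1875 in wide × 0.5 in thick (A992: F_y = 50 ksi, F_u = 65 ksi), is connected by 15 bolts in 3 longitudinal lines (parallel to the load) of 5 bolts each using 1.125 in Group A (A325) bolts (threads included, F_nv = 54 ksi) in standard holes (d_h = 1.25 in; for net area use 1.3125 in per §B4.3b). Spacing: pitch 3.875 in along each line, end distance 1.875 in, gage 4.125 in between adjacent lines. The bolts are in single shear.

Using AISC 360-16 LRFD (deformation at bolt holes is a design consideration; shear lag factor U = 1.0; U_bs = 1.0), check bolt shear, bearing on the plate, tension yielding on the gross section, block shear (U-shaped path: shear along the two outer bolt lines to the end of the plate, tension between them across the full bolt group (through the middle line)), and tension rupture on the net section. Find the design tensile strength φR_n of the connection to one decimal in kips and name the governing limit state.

274.2 kips (net-section rupture governs)

Bolt shear: A_b = π(1.125)²/4 = 0.99402 in². φR_n = 0.75 × 54 × 0.99402 × 15 × 1 = 603.9 kips.
Bearing (0.5 in plate, F_u = 65 ksi): end bolts L_c = 1.875 − 1.25/2 = 1.25, R_n = min(1.2×1.25×0.5×65, 2.4×1.125×0.5×65) = 48.75 kips/bolt; interior L_c = 3.875 − 1.25 = 2.625, R_n = 87.75 kips/bolt. φR_n = 0.75 × (3×48.75 + 12×87.75) = 899.4 kips.
Tension yield (gross): A_g = 15.1875×0.5 = 7.5938 in². φR_n = 0.90 × 50 × 7.5938 = 341.7 kips.
Block shear: shear path 2×[1.875+4×3.875] = 2×17.375 in, A_gv = 17.375, A_nv = 2×(17.375 − 4.5×1.3125)×0.5 = 11.469 in²; tension across gage: (8.25 − 2×1.3125)×0.5 = 2.8125 in². R_n = min(0.6×65×11.469, 0.6×50×17.375) + 1.0×65×2.8125 = min(447.29, 521.25) + 182.81 = 630.1 kips. φR_n = 0.75 × 630.1 = 472.6 kips.
Tension rupture (net): A_n = (15.1875 − 3×1.3125)×0.5 = 5.625 in² (U = 1.0, A_e = A_n). φR_n = 0.75 × 65 × 5.625 = 274.2 kips.
Governing: min(603.9, 899.4, 341.7, 472.6, 274.2) = 274.2 kips → net-section rupture.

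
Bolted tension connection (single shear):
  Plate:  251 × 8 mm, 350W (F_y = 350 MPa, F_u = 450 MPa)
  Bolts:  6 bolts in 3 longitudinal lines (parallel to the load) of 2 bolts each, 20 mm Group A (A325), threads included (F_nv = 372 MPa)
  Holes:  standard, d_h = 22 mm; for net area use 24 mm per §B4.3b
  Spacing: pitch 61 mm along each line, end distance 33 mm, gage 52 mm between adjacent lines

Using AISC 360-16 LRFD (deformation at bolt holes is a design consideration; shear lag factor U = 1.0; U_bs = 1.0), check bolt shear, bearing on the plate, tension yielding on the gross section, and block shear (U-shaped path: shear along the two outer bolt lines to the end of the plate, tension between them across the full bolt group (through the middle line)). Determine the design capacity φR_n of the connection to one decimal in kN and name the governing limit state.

339.1 kN (block shear governs)

Bolt shear: A_b = π(20)²/4 = 314.16 mm². φR_n = 0.75 × 372 × 314.16 × 6 × 1 = 525.9 kN.
Bearing (8 mm plate, F_u = 450 MPa): end bolts L_c = 33 − 22/2 = 22, R_n = min(1.2×22×8×450, 2.4×20×8×450) = 95.04 kN/bolt; interior L_c = 61 − 22 = 39, R_n = 168.48 kN/bolt. φR_n = 0.75 × (3×95.04 + 3×168.48) = 592.9 kN.
Tension yield (gross): A_g = 251×8 = 2008 mm². φR_n = 0.90 × 350 × 2008 = 632.5 kN.
Block shear: shear path 2×[33+1×61] = 2×94 mm, A_gv = 1504, A_nv = 2×(94 − 1.5×24)×8 = 928 mm²; tension across gage: (104 − 2×24)×8 = 448 mm². R_n = min(0.6×450×928, 0.6×350×1504) + 1.0×450×448 = min(250.56, 315.84) + 201.6 = 452.16 kN. φR_n = 0.75 × 452.16 = 339.1 kN.
Governing: min(525.9, 592.9, 632.5, 339.1) = 339.1 kN → block shear.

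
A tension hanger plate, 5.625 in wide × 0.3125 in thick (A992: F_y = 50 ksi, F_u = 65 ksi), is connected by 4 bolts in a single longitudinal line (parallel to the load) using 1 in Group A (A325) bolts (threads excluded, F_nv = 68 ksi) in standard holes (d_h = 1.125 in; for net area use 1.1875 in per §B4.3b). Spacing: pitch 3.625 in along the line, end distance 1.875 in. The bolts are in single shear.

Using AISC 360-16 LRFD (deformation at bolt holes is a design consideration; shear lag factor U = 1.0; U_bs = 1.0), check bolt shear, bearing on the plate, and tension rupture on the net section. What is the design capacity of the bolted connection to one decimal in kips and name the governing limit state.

Bolt shear: A_b = π(1)²/4 = 0.7854 in². φR_n = 0.75 × 68 × 0.7854 × 4 × 1 = 160.2 kips.
Bearing (0.3125 in plate, F_u = 65 ksi): end bolts L_c = 1.875 − 1.125/2 = 1.3125, R_n = min(1.2×1.3125×0.3125×65, 2.4×1×0.3125×65) = 31.992 kips/bolt; interior L_c = 3.625 − 1.125 = 2.5, R_n = 48.75 kips/bolt. φR_n = 0.75 × (1×31.992 + 3×48.75) = 133.7 kips.
Tension rupture (net): A_n = (5.625 − 1×1.1875)×0.3125 = 1.3867 in² (U = 1.0, A_e = A_n). φR_n = 0.75 × 65 × 1.3867 = 67.6 kips.
Governing: min(160.2, 133.7, 67.6) = 67.6 kips → net-section rupture.

67.6 kips (net-section rupture governs)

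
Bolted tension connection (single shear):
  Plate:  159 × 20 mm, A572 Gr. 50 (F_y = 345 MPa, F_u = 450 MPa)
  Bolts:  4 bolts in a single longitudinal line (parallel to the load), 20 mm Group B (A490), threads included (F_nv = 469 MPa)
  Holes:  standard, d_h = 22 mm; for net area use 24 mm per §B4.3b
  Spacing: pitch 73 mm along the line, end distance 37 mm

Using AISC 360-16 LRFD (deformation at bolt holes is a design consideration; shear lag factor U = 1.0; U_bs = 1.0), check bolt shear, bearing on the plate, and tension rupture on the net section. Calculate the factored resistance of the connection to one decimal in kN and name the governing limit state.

442.0 kN (bolt shear governs)

Bolt shear: A_b = π(20)²/4 = 314.16 mm². φR_n = 0.75 × 469 × 314.16 × 4 × 1 = 442.0 kN.
Bearing (20 mm plate, F_u = 450 MPa): end bolts L_c = 37 − 22/2 = 26, R_n = min(1.2×26×20×450, 2.4×20×20×450) = 280.8 kN/bolt; interior L_c = 73 − 22 = 51, R_n = 432 kN/bolt. φR_n = 0.75 × (1×280.8 + 3×432) = 1182.6 kN.
Tension rupture (net): A_n = (159 − 1×24)×20 = 2700 mm² (U = 1.0, A_e = A_n). φR_n = 0.75 × 450 × 2700 = 911.3 kN.
Governing: min(442.0, 1182.6, 911.3) = 442.0 kN → bolt shear.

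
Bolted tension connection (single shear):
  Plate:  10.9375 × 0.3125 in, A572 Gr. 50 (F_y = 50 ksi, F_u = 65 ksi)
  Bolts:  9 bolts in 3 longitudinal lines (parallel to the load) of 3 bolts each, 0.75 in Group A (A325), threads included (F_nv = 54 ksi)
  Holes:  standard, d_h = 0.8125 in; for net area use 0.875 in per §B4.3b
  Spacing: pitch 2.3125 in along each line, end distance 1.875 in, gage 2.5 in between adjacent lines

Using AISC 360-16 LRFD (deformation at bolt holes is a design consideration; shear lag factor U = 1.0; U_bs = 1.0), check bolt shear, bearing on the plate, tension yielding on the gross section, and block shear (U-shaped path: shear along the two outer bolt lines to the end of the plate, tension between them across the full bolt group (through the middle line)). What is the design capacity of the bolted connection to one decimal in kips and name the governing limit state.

Bolt shear: A_b = π(0.75)²/4 = 0.44179 in². φR_n = 0.75 × 54 × 0.44179 × 9 × 1 = 161.0 kips.
Bearing (0.3125 in plate, F_u = 65 ksi): end bolts L_c = 1.875 − 0.8125/2 = 1.46875, R_n = min(1.2×1.46875×0.3125×65, 2.4×0.75×0.3125×65) = 35.801 kips/bolt; interior L_c = 2.3125 − 0.8125 = 1.5, R_n = 36.563 kips/bolt. φR_n = 0.75 × (3×35.801 + 6×36.563) = 245.1 kips.
Tension yield (gross): A_g = 10.9375×0.3125 = 3.418 in². φR_n = 0.90 × 50 × 3.418 = 153.8 kips.
Block shear: shear path 2×[1.875+2×2.3125] = 2×6.5 in, A_gv = 4.0625, A_nv = 2×(6.5 − 2.5×0.875)×0.3125 = 2.6953 in²; tension across gage: (5 − 2×0.875)×0.3125 = 1.0156 in². R_n = min(0.6×65×2.6953, 0.6×50×4.0625) + 1.0×65×1.0156 = min(105.12, 121.88) + 66.014 = 171.13 kips. φR_n = 0.75 × 171.13 = 128.3 kips.
Governing: min(161.0, 245.1, 153.8, 128.3) = 128.3 kips → block shear.

128.3 kips (block shear governs)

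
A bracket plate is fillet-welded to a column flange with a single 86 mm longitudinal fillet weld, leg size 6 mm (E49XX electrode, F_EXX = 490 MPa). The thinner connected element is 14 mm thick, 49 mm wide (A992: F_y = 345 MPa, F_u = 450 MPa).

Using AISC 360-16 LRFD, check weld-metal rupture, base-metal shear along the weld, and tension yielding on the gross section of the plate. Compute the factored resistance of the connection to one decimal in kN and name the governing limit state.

Weld metal: throat = 0.707×6 = 4.242 mm, L = 86 mm. φR_n = 0.75 × 0.6 × 490 × 4.242 × 86 = 80.4 kN.
Base metal shear (14 mm plate): yield φR_n = 1.0×0.6×345×14×86 = 249.2 kN; rupture φR_n = 0.75×0.6×450×14×86 = 243.8 kN; take 243.8 kN (rupture).
Tension yield (gross): A_g = 49×14 = 686 mm². φR_n = 0.90 × 345 × 686 = 213.0 kN.
Governing: min(80.4, 243.8, 213.0) = 80.4 kN → weld metal.

80.4 kN (weld metal governs)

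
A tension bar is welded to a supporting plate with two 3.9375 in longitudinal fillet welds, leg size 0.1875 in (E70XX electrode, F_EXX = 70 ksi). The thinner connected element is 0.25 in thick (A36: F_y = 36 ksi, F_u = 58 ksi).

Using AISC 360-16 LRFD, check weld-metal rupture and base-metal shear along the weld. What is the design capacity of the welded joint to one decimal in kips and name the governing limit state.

32.9 kips (weld metal governs)

Weld metal: throat = 0.707×0.1875 = 0.13256 in, L = 2×3.9375 = 7.875 in. φR_n = 0.75 × 0.6 × 70 × 0.13256 × 7.875 = 32.9 kips.
Base metal shear (0.25 in plate): yield φR_n = 1.0×0.6×36×0.25×7.875 = 42.5 kips; rupture φR_n = 0.75×0.6×58×0.25×7.875 = 51.4 kips; take 42.5 kips (yield).
Governing: min(32.9, 42.5) = 32.9 kips → weld metal.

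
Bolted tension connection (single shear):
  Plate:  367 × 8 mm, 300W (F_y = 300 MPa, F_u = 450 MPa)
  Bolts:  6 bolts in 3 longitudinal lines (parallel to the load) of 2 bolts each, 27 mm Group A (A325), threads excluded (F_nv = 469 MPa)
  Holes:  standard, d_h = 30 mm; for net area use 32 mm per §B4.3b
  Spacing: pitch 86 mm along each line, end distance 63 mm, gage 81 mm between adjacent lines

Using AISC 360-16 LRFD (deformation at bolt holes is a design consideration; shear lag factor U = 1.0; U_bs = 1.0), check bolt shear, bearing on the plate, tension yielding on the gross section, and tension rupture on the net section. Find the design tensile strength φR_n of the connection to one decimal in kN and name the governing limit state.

731.7 kN (net-section rupture governs)

Bolt shear: A_b = π(27)²/4 = 572.56 mm². φR_n = 0.75 × 469 × 572.56 × 6 × 1 = 1208.4 kN.
Bearing (8 mm plate, F_u = 450 MPa): end bolts L_c = 63 − 30/2 = 48, R_n = min(1.2×48×8×450, 2.4×27×8×450) = 207.36 kN/bolt; interior L_c = 86 − 30 = 56, R_n = 233.28 kN/bolt. φR_n = 0.75 × (3×207.36 + 3×233.28) = 991.4 kN.
Tension yield (gross): A_g = 367×8 = 2936 mm². φR_n = 0.90 × 300 × 2936 = 792.7 kN.
Tension rupture (net): A_n = (367 − 3×32)×8 = 2168 mm² (U = 1.0, A_e = A_n). φR_n = 0.75 × 450 × 2168 = 731.7 kN.
Governing: min(1208.4, 991.4, 792.7, 731.7) = 731.7 kN → net-section rupture.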